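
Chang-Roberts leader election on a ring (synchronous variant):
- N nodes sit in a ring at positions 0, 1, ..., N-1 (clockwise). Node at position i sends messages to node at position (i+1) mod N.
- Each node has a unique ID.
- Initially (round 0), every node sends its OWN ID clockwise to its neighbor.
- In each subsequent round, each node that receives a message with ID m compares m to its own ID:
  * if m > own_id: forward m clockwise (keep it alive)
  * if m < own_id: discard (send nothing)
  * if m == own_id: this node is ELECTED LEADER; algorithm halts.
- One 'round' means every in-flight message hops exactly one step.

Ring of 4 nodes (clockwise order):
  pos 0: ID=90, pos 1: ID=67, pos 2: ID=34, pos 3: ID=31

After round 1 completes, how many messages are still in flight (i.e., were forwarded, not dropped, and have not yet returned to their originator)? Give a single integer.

Round 1: pos1(id67) recv 90: fwd; pos2(id34) recv 67: fwd; pos3(id31) recv 34: fwd; pos0(id90) recv 31: drop
After round 1: 3 messages still in flight

Answer: 3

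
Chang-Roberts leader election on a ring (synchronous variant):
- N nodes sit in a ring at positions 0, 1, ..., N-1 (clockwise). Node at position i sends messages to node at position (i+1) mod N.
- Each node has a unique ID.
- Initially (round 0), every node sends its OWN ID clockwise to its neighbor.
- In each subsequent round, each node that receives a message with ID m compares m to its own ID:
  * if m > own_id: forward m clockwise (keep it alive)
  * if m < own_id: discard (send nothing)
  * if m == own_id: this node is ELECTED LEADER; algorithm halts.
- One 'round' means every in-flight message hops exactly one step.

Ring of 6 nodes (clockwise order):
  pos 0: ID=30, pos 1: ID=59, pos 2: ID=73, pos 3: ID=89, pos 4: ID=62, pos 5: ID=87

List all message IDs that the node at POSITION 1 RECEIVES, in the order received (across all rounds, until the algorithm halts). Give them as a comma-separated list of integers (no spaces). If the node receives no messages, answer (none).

Round 1: pos1(id59) recv 30: drop; pos2(id73) recv 59: drop; pos3(id89) recv 73: drop; pos4(id62) recv 89: fwd; pos5(id87) recv 62: drop; pos0(id30) recv 87: fwd
Round 2: pos5(id87) recv 89: fwd; pos1(id59) recv 87: fwd
Round 3: pos0(id30) recv 89: fwd; pos2(id73) recv 87: fwd
Round 4: pos1(id59) recv 89: fwd; pos3(id89) recv 87: drop
Round 5: pos2(id73) recv 89: fwd
Round 6: pos3(id89) recv 89: ELECTED

Answer: 30,87,89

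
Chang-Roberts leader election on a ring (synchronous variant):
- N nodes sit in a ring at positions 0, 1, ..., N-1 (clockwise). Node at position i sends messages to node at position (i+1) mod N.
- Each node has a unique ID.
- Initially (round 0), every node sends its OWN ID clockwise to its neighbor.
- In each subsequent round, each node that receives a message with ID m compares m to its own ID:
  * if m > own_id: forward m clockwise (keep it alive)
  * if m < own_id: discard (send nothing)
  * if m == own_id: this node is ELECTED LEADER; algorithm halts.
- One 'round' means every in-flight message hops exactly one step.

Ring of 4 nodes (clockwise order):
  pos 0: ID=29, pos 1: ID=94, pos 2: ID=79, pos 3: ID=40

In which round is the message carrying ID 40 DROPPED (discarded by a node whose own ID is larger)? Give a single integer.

Round 1: pos1(id94) recv 29: drop; pos2(id79) recv 94: fwd; pos3(id40) recv 79: fwd; pos0(id29) recv 40: fwd
Round 2: pos3(id40) recv 94: fwd; pos0(id29) recv 79: fwd; pos1(id94) recv 40: drop
Round 3: pos0(id29) recv 94: fwd; pos1(id94) recv 79: drop
Round 4: pos1(id94) recv 94: ELECTED
Message ID 40 originates at pos 3; dropped at pos 1 in round 2

Answer: 2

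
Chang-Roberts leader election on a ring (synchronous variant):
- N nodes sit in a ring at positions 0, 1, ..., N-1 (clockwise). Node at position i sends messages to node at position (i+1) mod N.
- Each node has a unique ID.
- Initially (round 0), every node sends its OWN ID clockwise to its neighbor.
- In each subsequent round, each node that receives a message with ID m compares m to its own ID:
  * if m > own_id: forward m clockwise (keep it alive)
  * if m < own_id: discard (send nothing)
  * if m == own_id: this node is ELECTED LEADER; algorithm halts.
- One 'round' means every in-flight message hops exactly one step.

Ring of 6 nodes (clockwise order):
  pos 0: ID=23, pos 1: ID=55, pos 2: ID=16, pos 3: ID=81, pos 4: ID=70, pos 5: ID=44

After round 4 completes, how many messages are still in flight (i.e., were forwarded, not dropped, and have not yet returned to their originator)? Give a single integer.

Round 1: pos1(id55) recv 23: drop; pos2(id16) recv 55: fwd; pos3(id81) recv 16: drop; pos4(id70) recv 81: fwd; pos5(id44) recv 70: fwd; pos0(id23) recv 44: fwd
Round 2: pos3(id81) recv 55: drop; pos5(id44) recv 81: fwd; pos0(id23) recv 70: fwd; pos1(id55) recv 44: drop
Round 3: pos0(id23) recv 81: fwd; pos1(id55) recv 70: fwd
Round 4: pos1(id55) recv 81: fwd; pos2(id16) recv 70: fwd
After round 4: 2 messages still in flight

Answer: 2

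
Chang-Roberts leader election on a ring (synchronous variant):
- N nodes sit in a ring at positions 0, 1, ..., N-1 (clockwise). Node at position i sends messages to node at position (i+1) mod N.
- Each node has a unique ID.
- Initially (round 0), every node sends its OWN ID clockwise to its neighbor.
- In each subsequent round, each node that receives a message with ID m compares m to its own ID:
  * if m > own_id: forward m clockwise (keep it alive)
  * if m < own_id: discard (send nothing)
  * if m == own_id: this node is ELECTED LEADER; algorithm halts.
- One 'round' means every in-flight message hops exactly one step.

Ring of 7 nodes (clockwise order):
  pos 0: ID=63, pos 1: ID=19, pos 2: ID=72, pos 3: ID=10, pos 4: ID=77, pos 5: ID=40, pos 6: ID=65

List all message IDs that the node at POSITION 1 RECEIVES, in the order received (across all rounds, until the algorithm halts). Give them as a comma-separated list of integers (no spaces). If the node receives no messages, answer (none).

Answer: 63,65,77

Derivation:
Round 1: pos1(id19) recv 63: fwd; pos2(id72) recv 19: drop; pos3(id10) recv 72: fwd; pos4(id77) recv 10: drop; pos5(id40) recv 77: fwd; pos6(id65) recv 40: drop; pos0(id63) recv 65: fwd
Round 2: pos2(id72) recv 63: drop; pos4(id77) recv 72: drop; pos6(id65) recv 77: fwd; pos1(id19) recv 65: fwd
Round 3: pos0(id63) recv 77: fwd; pos2(id72) recv 65: drop
Round 4: pos1(id19) recv 77: fwd
Round 5: pos2(id72) recv 77: fwd
Round 6: pos3(id10) recv 77: fwd
Round 7: pos4(id77) recv 77: ELECTED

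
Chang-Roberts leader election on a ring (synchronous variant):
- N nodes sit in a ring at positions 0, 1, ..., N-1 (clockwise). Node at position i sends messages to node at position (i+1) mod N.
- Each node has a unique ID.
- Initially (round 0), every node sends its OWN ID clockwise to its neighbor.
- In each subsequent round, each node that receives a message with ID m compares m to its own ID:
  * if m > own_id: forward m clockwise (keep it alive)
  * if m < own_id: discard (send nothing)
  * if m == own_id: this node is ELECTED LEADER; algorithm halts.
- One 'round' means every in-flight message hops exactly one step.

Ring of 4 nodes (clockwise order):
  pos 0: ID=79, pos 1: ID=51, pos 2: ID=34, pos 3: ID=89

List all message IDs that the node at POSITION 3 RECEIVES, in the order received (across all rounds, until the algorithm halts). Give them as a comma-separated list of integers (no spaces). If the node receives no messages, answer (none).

Answer: 34,51,79,89

Derivation:
Round 1: pos1(id51) recv 79: fwd; pos2(id34) recv 51: fwd; pos3(id89) recv 34: drop; pos0(id79) recv 89: fwd
Round 2: pos2(id34) recv 79: fwd; pos3(id89) recv 51: drop; pos1(id51) recv 89: fwd
Round 3: pos3(id89) recv 79: drop; pos2(id34) recv 89: fwd
Round 4: pos3(id89) recv 89: ELECTED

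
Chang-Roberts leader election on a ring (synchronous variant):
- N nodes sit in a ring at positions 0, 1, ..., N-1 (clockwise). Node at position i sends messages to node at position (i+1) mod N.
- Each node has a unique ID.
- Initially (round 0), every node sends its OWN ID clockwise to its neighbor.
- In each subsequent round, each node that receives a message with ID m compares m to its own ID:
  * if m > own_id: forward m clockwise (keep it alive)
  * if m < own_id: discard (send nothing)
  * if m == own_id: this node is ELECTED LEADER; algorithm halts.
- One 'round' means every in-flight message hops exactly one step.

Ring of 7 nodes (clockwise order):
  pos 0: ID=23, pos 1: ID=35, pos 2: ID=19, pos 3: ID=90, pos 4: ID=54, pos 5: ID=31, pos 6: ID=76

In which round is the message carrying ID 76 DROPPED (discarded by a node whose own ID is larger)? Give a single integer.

Round 1: pos1(id35) recv 23: drop; pos2(id19) recv 35: fwd; pos3(id90) recv 19: drop; pos4(id54) recv 90: fwd; pos5(id31) recv 54: fwd; pos6(id76) recv 31: drop; pos0(id23) recv 76: fwd
Round 2: pos3(id90) recv 35: drop; pos5(id31) recv 90: fwd; pos6(id76) recv 54: drop; pos1(id35) recv 76: fwd
Round 3: pos6(id76) recv 90: fwd; pos2(id19) recv 76: fwd
Round 4: pos0(id23) recv 90: fwd; pos3(id90) recv 76: drop
Round 5: pos1(id35) recv 90: fwd
Round 6: pos2(id19) recv 90: fwd
Round 7: pos3(id90) recv 90: ELECTED
Message ID 76 originates at pos 6; dropped at pos 3 in round 4

Answer: 4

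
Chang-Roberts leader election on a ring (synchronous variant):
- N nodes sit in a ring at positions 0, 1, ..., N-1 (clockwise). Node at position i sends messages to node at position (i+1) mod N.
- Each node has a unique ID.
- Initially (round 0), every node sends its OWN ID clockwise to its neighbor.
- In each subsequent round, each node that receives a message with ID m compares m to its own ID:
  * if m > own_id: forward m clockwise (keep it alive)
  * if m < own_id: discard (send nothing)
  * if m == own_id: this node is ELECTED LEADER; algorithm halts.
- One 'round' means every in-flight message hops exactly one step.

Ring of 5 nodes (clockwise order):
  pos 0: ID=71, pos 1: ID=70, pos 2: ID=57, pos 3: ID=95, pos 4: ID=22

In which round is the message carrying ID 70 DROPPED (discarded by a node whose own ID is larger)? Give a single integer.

Answer: 2

Derivation:
Round 1: pos1(id70) recv 71: fwd; pos2(id57) recv 70: fwd; pos3(id95) recv 57: drop; pos4(id22) recv 95: fwd; pos0(id71) recv 22: drop
Round 2: pos2(id57) recv 71: fwd; pos3(id95) recv 70: drop; pos0(id71) recv 95: fwd
Round 3: pos3(id95) recv 71: drop; pos1(id70) recv 95: fwd
Round 4: pos2(id57) recv 95: fwd
Round 5: pos3(id95) recv 95: ELECTED
Message ID 70 originates at pos 1; dropped at pos 3 in round 2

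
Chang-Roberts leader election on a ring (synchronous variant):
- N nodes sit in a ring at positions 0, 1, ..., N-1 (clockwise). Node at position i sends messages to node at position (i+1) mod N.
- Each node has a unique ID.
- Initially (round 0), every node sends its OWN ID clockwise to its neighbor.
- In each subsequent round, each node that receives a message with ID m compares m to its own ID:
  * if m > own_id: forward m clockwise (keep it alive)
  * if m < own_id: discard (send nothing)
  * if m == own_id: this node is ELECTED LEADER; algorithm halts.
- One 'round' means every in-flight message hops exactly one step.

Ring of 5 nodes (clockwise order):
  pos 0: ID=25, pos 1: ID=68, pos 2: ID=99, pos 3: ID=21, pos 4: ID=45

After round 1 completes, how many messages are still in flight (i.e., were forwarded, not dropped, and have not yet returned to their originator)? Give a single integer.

Answer: 2

Derivation:
Round 1: pos1(id68) recv 25: drop; pos2(id99) recv 68: drop; pos3(id21) recv 99: fwd; pos4(id45) recv 21: drop; pos0(id25) recv 45: fwd
After round 1: 2 messages still in flight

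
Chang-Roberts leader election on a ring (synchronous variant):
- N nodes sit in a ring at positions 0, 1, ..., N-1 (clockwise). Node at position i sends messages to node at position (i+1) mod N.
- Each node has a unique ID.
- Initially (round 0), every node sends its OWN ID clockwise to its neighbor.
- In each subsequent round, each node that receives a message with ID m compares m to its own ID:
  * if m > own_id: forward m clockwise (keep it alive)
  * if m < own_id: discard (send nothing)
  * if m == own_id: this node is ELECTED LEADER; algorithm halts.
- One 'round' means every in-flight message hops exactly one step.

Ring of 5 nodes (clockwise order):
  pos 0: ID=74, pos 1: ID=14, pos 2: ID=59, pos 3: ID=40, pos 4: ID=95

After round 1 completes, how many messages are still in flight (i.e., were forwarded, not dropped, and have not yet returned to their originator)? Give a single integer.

Round 1: pos1(id14) recv 74: fwd; pos2(id59) recv 14: drop; pos3(id40) recv 59: fwd; pos4(id95) recv 40: drop; pos0(id74) recv 95: fwd
After round 1: 3 messages still in flight

Answer: 3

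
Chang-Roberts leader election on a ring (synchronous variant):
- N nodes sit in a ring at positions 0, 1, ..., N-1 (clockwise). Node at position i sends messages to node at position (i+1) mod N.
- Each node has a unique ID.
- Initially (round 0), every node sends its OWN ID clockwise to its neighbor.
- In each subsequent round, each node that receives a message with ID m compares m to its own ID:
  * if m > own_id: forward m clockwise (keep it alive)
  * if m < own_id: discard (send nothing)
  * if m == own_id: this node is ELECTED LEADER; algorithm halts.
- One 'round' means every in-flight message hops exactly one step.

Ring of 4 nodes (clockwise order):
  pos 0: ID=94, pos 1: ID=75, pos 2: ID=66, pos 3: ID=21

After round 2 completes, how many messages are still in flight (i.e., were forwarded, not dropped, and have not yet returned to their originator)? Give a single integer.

Answer: 2

Derivation:
Round 1: pos1(id75) recv 94: fwd; pos2(id66) recv 75: fwd; pos3(id21) recv 66: fwd; pos0(id94) recv 21: drop
Round 2: pos2(id66) recv 94: fwd; pos3(id21) recv 75: fwd; pos0(id94) recv 66: drop
After round 2: 2 messages still in flight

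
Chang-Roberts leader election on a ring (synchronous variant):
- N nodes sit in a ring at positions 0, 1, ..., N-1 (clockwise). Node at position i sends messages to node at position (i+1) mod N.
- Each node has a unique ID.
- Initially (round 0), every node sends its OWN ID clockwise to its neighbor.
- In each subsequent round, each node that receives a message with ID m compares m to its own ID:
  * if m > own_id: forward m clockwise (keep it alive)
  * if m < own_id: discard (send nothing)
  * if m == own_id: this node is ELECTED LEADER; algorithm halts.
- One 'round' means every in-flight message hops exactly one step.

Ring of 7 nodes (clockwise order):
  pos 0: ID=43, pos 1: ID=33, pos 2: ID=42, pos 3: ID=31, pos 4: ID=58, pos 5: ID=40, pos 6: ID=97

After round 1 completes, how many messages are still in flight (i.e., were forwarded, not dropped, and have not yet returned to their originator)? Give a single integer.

Answer: 4

Derivation:
Round 1: pos1(id33) recv 43: fwd; pos2(id42) recv 33: drop; pos3(id31) recv 42: fwd; pos4(id58) recv 31: drop; pos5(id40) recv 58: fwd; pos6(id97) recv 40: drop; pos0(id43) recv 97: fwd
After round 1: 4 messages still in flight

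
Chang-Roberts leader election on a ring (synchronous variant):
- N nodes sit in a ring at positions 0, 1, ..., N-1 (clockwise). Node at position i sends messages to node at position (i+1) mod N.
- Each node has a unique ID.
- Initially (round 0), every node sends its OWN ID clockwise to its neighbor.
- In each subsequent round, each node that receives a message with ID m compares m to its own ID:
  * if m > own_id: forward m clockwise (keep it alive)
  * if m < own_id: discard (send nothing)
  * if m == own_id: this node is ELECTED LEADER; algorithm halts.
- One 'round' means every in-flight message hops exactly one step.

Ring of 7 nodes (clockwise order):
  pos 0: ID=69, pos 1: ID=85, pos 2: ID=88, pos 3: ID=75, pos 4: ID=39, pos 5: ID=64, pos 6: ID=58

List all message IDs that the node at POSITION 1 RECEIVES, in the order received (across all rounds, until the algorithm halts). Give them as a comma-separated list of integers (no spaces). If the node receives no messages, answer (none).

Answer: 69,75,88

Derivation:
Round 1: pos1(id85) recv 69: drop; pos2(id88) recv 85: drop; pos3(id75) recv 88: fwd; pos4(id39) recv 75: fwd; pos5(id64) recv 39: drop; pos6(id58) recv 64: fwd; pos0(id69) recv 58: drop
Round 2: pos4(id39) recv 88: fwd; pos5(id64) recv 75: fwd; pos0(id69) recv 64: drop
Round 3: pos5(id64) recv 88: fwd; pos6(id58) recv 75: fwd
Round 4: pos6(id58) recv 88: fwd; pos0(id69) recv 75: fwd
Round 5: pos0(id69) recv 88: fwd; pos1(id85) recv 75: drop
Round 6: pos1(id85) recv 88: fwd
Round 7: pos2(id88) recv 88: ELECTED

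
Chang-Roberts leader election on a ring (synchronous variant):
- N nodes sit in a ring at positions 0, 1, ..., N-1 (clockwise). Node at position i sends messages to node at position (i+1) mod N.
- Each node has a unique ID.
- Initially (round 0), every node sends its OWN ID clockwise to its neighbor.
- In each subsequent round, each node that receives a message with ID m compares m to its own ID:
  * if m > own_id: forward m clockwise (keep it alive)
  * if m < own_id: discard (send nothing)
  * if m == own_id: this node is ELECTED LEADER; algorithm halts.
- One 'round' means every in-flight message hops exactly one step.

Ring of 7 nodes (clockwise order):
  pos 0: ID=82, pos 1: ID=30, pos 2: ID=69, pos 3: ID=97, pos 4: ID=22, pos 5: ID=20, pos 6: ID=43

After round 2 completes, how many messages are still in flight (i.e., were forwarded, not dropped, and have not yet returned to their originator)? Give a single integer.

Round 1: pos1(id30) recv 82: fwd; pos2(id69) recv 30: drop; pos3(id97) recv 69: drop; pos4(id22) recv 97: fwd; pos5(id20) recv 22: fwd; pos6(id43) recv 20: drop; pos0(id82) recv 43: drop
Round 2: pos2(id69) recv 82: fwd; pos5(id20) recv 97: fwd; pos6(id43) recv 22: drop
After round 2: 2 messages still in flight

Answer: 2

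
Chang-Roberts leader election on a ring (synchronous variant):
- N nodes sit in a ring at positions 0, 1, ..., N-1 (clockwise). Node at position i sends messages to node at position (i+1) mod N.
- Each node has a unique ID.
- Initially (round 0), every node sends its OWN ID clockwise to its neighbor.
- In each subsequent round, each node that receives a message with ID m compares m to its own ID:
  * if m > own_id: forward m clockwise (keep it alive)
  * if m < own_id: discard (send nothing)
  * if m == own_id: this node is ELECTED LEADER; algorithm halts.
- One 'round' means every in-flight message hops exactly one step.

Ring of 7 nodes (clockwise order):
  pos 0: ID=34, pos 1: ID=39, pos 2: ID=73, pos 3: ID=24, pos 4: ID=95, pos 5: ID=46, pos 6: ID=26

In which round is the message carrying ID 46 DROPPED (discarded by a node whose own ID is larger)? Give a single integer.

Answer: 4

Derivation:
Round 1: pos1(id39) recv 34: drop; pos2(id73) recv 39: drop; pos3(id24) recv 73: fwd; pos4(id95) recv 24: drop; pos5(id46) recv 95: fwd; pos6(id26) recv 46: fwd; pos0(id34) recv 26: drop
Round 2: pos4(id95) recv 73: drop; pos6(id26) recv 95: fwd; pos0(id34) recv 46: fwd
Round 3: pos0(id34) recv 95: fwd; pos1(id39) recv 46: fwd
Round 4: pos1(id39) recv 95: fwd; pos2(id73) recv 46: drop
Round 5: pos2(id73) recv 95: fwd
Round 6: pos3(id24) recv 95: fwd
Round 7: pos4(id95) recv 95: ELECTED
Message ID 46 originates at pos 5; dropped at pos 2 in round 4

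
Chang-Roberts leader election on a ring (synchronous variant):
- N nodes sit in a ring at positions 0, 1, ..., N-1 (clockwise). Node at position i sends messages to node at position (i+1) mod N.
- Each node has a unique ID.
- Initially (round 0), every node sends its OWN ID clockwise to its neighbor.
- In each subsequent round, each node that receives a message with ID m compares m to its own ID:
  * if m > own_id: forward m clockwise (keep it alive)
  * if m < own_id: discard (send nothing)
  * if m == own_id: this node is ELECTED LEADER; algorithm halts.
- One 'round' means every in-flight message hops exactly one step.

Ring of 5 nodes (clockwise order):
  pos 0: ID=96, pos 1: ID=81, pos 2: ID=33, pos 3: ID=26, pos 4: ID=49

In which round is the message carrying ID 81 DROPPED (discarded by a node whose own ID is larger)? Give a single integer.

Round 1: pos1(id81) recv 96: fwd; pos2(id33) recv 81: fwd; pos3(id26) recv 33: fwd; pos4(id49) recv 26: drop; pos0(id96) recv 49: drop
Round 2: pos2(id33) recv 96: fwd; pos3(id26) recv 81: fwd; pos4(id49) recv 33: drop
Round 3: pos3(id26) recv 96: fwd; pos4(id49) recv 81: fwd
Round 4: pos4(id49) recv 96: fwd; pos0(id96) recv 81: drop
Round 5: pos0(id96) recv 96: ELECTED
Message ID 81 originates at pos 1; dropped at pos 0 in round 4

Answer: 4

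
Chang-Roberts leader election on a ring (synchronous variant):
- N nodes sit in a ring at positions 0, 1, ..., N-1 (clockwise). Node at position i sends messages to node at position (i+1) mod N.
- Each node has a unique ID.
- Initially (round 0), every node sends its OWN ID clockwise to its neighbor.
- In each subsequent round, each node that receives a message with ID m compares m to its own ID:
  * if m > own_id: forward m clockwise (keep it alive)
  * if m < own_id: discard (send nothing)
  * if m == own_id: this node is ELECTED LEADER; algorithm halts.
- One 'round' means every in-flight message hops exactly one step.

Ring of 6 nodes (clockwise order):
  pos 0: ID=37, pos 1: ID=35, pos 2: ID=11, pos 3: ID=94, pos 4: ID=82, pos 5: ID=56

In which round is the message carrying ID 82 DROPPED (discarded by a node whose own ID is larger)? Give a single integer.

Answer: 5

Derivation:
Round 1: pos1(id35) recv 37: fwd; pos2(id11) recv 35: fwd; pos3(id94) recv 11: drop; pos4(id82) recv 94: fwd; pos5(id56) recv 82: fwd; pos0(id37) recv 56: fwd
Round 2: pos2(id11) recv 37: fwd; pos3(id94) recv 35: drop; pos5(id56) recv 94: fwd; pos0(id37) recv 82: fwd; pos1(id35) recv 56: fwd
Round 3: pos3(id94) recv 37: drop; pos0(id37) recv 94: fwd; pos1(id35) recv 82: fwd; pos2(id11) recv 56: fwd
Round 4: pos1(id35) recv 94: fwd; pos2(id11) recv 82: fwd; pos3(id94) recv 56: drop
Round 5: pos2(id11) recv 94: fwd; pos3(id94) recv 82: drop
Round 6: pos3(id94) recv 94: ELECTED
Message ID 82 originates at pos 4; dropped at pos 3 in round 5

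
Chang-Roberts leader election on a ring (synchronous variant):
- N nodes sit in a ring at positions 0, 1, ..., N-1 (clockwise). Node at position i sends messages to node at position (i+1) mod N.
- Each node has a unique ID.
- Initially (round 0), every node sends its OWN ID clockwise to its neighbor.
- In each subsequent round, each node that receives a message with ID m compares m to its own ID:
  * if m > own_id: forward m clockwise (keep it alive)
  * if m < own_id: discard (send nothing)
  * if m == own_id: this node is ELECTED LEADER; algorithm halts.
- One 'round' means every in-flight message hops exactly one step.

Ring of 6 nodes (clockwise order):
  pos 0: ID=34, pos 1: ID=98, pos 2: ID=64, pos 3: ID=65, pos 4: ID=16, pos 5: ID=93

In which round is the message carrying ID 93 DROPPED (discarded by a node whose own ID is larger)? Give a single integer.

Answer: 2

Derivation:
Round 1: pos1(id98) recv 34: drop; pos2(id64) recv 98: fwd; pos3(id65) recv 64: drop; pos4(id16) recv 65: fwd; pos5(id93) recv 16: drop; pos0(id34) recv 93: fwd
Round 2: pos3(id65) recv 98: fwd; pos5(id93) recv 65: drop; pos1(id98) recv 93: drop
Round 3: pos4(id16) recv 98: fwd
Round 4: pos5(id93) recv 98: fwd
Round 5: pos0(id34) recv 98: fwd
Round 6: pos1(id98) recv 98: ELECTED
Message ID 93 originates at pos 5; dropped at pos 1 in round 2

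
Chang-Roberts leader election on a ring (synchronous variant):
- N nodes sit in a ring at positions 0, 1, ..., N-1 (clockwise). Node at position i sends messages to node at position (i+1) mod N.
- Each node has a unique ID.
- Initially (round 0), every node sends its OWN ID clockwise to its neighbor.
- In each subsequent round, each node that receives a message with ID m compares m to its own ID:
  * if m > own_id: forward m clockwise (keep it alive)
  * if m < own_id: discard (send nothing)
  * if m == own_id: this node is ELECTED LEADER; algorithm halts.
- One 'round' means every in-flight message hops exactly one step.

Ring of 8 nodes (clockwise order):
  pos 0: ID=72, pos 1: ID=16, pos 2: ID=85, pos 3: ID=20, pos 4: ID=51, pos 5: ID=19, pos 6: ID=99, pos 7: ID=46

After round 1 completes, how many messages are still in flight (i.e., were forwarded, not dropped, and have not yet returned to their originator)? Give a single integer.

Round 1: pos1(id16) recv 72: fwd; pos2(id85) recv 16: drop; pos3(id20) recv 85: fwd; pos4(id51) recv 20: drop; pos5(id19) recv 51: fwd; pos6(id99) recv 19: drop; pos7(id46) recv 99: fwd; pos0(id72) recv 46: drop
After round 1: 4 messages still in flight

Answer: 4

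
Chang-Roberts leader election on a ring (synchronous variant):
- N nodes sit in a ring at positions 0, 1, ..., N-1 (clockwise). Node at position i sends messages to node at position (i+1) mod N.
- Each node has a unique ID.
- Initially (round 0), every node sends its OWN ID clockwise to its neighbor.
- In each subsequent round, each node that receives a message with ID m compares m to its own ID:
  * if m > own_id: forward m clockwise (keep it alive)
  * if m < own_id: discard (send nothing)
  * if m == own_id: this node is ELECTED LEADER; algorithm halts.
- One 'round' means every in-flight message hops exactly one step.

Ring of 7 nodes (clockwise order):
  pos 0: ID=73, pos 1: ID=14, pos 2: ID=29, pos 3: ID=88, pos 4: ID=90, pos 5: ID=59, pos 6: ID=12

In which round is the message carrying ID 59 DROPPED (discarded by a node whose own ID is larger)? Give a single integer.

Round 1: pos1(id14) recv 73: fwd; pos2(id29) recv 14: drop; pos3(id88) recv 29: drop; pos4(id90) recv 88: drop; pos5(id59) recv 90: fwd; pos6(id12) recv 59: fwd; pos0(id73) recv 12: drop
Round 2: pos2(id29) recv 73: fwd; pos6(id12) recv 90: fwd; pos0(id73) recv 59: drop
Round 3: pos3(id88) recv 73: drop; pos0(id73) recv 90: fwd
Round 4: pos1(id14) recv 90: fwd
Round 5: pos2(id29) recv 90: fwd
Round 6: pos3(id88) recv 90: fwd
Round 7: pos4(id90) recv 90: ELECTED
Message ID 59 originates at pos 5; dropped at pos 0 in round 2

Answer: 2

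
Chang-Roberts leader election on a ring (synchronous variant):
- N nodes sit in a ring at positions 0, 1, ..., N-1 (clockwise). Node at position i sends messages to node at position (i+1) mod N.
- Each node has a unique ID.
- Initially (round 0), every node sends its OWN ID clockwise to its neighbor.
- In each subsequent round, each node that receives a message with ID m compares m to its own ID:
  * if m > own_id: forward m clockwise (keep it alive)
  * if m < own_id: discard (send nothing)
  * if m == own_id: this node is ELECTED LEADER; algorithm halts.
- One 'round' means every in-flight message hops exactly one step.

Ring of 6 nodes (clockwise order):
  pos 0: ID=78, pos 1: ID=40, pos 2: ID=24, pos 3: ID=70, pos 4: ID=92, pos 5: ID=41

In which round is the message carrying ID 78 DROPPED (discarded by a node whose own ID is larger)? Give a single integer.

Round 1: pos1(id40) recv 78: fwd; pos2(id24) recv 40: fwd; pos3(id70) recv 24: drop; pos4(id92) recv 70: drop; pos5(id41) recv 92: fwd; pos0(id78) recv 41: drop
Round 2: pos2(id24) recv 78: fwd; pos3(id70) recv 40: drop; pos0(id78) recv 92: fwd
Round 3: pos3(id70) recv 78: fwd; pos1(id40) recv 92: fwd
Round 4: pos4(id92) recv 78: drop; pos2(id24) recv 92: fwd
Round 5: pos3(id70) recv 92: fwd
Round 6: pos4(id92) recv 92: ELECTED
Message ID 78 originates at pos 0; dropped at pos 4 in round 4

Answer: 4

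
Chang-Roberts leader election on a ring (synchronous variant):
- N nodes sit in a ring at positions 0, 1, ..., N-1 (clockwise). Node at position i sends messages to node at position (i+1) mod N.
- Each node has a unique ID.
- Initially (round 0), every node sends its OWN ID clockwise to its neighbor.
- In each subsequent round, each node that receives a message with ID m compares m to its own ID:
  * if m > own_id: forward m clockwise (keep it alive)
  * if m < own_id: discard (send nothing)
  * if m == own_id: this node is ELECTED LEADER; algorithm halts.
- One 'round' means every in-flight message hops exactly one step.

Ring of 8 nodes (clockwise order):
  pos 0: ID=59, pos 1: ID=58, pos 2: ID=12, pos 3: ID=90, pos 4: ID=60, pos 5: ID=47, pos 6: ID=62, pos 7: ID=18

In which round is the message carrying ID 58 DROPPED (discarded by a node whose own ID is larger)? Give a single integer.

Answer: 2

Derivation:
Round 1: pos1(id58) recv 59: fwd; pos2(id12) recv 58: fwd; pos3(id90) recv 12: drop; pos4(id60) recv 90: fwd; pos5(id47) recv 60: fwd; pos6(id62) recv 47: drop; pos7(id18) recv 62: fwd; pos0(id59) recv 18: drop
Round 2: pos2(id12) recv 59: fwd; pos3(id90) recv 58: drop; pos5(id47) recv 90: fwd; pos6(id62) recv 60: drop; pos0(id59) recv 62: fwd
Round 3: pos3(id90) recv 59: drop; pos6(id62) recv 90: fwd; pos1(id58) recv 62: fwd
Round 4: pos7(id18) recv 90: fwd; pos2(id12) recv 62: fwd
Round 5: pos0(id59) recv 90: fwd; pos3(id90) recv 62: drop
Round 6: pos1(id58) recv 90: fwd
Round 7: pos2(id12) recv 90: fwd
Round 8: pos3(id90) recv 90: ELECTED
Message ID 58 originates at pos 1; dropped at pos 3 in round 2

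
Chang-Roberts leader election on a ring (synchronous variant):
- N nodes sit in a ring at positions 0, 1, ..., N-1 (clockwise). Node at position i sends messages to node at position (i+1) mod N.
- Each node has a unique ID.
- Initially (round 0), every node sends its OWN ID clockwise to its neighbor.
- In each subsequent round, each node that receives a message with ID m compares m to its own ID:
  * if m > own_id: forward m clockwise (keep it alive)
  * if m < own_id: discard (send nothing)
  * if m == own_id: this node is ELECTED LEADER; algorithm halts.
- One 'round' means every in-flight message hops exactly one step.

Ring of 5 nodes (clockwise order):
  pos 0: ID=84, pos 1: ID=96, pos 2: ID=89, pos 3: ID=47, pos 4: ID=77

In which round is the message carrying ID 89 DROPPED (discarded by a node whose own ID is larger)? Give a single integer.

Round 1: pos1(id96) recv 84: drop; pos2(id89) recv 96: fwd; pos3(id47) recv 89: fwd; pos4(id77) recv 47: drop; pos0(id84) recv 77: drop
Round 2: pos3(id47) recv 96: fwd; pos4(id77) recv 89: fwd
Round 3: pos4(id77) recv 96: fwd; pos0(id84) recv 89: fwd
Round 4: pos0(id84) recv 96: fwd; pos1(id96) recv 89: drop
Round 5: pos1(id96) recv 96: ELECTED
Message ID 89 originates at pos 2; dropped at pos 1 in round 4

Answer: 4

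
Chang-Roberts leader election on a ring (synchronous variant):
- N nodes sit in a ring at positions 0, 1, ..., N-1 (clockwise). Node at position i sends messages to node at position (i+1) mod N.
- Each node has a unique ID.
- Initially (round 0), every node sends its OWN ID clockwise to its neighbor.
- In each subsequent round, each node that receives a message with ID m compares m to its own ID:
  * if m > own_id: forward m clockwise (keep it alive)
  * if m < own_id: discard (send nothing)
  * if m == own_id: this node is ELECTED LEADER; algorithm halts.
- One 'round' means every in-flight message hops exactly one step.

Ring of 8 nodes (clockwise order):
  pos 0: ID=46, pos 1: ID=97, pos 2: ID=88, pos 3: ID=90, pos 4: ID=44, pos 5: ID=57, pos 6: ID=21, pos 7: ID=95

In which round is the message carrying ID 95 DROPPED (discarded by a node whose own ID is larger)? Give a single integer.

Answer: 2

Derivation:
Round 1: pos1(id97) recv 46: drop; pos2(id88) recv 97: fwd; pos3(id90) recv 88: drop; pos4(id44) recv 90: fwd; pos5(id57) recv 44: drop; pos6(id21) recv 57: fwd; pos7(id95) recv 21: drop; pos0(id46) recv 95: fwd
Round 2: pos3(id90) recv 97: fwd; pos5(id57) recv 90: fwd; pos7(id95) recv 57: drop; pos1(id97) recv 95: drop
Round 3: pos4(id44) recv 97: fwd; pos6(id21) recv 90: fwd
Round 4: pos5(id57) recv 97: fwd; pos7(id95) recv 90: drop
Round 5: pos6(id21) recv 97: fwd
Round 6: pos7(id95) recv 97: fwd
Round 7: pos0(id46) recv 97: fwd
Round 8: pos1(id97) recv 97: ELECTED
Message ID 95 originates at pos 7; dropped at pos 1 in round 2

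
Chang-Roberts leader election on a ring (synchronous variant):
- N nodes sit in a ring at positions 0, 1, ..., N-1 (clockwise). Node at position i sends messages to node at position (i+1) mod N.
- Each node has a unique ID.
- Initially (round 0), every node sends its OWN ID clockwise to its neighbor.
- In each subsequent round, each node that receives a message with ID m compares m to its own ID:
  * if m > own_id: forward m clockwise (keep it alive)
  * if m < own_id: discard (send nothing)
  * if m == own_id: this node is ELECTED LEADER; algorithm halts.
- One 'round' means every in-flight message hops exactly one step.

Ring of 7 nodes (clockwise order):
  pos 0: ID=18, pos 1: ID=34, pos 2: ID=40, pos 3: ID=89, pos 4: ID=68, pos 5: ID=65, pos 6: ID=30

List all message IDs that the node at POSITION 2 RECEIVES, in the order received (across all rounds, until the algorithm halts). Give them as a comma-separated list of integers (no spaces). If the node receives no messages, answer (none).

Answer: 34,65,68,89

Derivation:
Round 1: pos1(id34) recv 18: drop; pos2(id40) recv 34: drop; pos3(id89) recv 40: drop; pos4(id68) recv 89: fwd; pos5(id65) recv 68: fwd; pos6(id30) recv 65: fwd; pos0(id18) recv 30: fwd
Round 2: pos5(id65) recv 89: fwd; pos6(id30) recv 68: fwd; pos0(id18) recv 65: fwd; pos1(id34) recv 30: drop
Round 3: pos6(id30) recv 89: fwd; pos0(id18) recv 68: fwd; pos1(id34) recv 65: fwd
Round 4: pos0(id18) recv 89: fwd; pos1(id34) recv 68: fwd; pos2(id40) recv 65: fwd
Round 5: pos1(id34) recv 89: fwd; pos2(id40) recv 68: fwd; pos3(id89) recv 65: drop
Round 6: pos2(id40) recv 89: fwd; pos3(id89) recv 68: drop
Round 7: pos3(id89) recv 89: ELECTED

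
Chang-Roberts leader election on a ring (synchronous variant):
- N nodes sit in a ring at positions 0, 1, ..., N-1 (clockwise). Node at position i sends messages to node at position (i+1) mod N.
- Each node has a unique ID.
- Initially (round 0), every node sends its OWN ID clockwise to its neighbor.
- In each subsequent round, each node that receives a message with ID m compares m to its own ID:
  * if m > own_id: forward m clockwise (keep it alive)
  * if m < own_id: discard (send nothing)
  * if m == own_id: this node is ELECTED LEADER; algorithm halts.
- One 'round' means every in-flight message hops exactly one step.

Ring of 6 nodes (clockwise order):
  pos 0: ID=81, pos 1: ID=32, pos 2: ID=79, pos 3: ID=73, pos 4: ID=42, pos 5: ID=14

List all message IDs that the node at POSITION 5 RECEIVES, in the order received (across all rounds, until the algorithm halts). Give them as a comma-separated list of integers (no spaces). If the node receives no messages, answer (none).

Round 1: pos1(id32) recv 81: fwd; pos2(id79) recv 32: drop; pos3(id73) recv 79: fwd; pos4(id42) recv 73: fwd; pos5(id14) recv 42: fwd; pos0(id81) recv 14: drop
Round 2: pos2(id79) recv 81: fwd; pos4(id42) recv 79: fwd; pos5(id14) recv 73: fwd; pos0(id81) recv 42: drop
Round 3: pos3(id73) recv 81: fwd; pos5(id14) recv 79: fwd; pos0(id81) recv 73: drop
Round 4: pos4(id42) recv 81: fwd; pos0(id81) recv 79: drop
Round 5: pos5(id14) recv 81: fwd
Round 6: pos0(id81) recv 81: ELECTED

Answer: 42,73,79,81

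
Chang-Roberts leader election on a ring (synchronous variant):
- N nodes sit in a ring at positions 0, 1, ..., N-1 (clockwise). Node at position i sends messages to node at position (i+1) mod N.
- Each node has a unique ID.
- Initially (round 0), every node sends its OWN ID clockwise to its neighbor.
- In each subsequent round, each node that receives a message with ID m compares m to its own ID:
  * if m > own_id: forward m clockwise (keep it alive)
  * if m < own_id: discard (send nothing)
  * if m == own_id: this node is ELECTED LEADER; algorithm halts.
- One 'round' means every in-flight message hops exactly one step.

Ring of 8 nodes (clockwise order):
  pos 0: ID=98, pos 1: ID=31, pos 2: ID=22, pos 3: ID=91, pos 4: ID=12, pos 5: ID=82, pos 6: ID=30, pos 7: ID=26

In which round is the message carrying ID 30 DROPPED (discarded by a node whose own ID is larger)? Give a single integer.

Round 1: pos1(id31) recv 98: fwd; pos2(id22) recv 31: fwd; pos3(id91) recv 22: drop; pos4(id12) recv 91: fwd; pos5(id82) recv 12: drop; pos6(id30) recv 82: fwd; pos7(id26) recv 30: fwd; pos0(id98) recv 26: drop
Round 2: pos2(id22) recv 98: fwd; pos3(id91) recv 31: drop; pos5(id82) recv 91: fwd; pos7(id26) recv 82: fwd; pos0(id98) recv 30: drop
Round 3: pos3(id91) recv 98: fwd; pos6(id30) recv 91: fwd; pos0(id98) recv 82: drop
Round 4: pos4(id12) recv 98: fwd; pos7(id26) recv 91: fwd
Round 5: pos5(id82) recv 98: fwd; pos0(id98) recv 91: drop
Round 6: pos6(id30) recv 98: fwd
Round 7: pos7(id26) recv 98: fwd
Round 8: pos0(id98) recv 98: ELECTED
Message ID 30 originates at pos 6; dropped at pos 0 in round 2

Answer: 2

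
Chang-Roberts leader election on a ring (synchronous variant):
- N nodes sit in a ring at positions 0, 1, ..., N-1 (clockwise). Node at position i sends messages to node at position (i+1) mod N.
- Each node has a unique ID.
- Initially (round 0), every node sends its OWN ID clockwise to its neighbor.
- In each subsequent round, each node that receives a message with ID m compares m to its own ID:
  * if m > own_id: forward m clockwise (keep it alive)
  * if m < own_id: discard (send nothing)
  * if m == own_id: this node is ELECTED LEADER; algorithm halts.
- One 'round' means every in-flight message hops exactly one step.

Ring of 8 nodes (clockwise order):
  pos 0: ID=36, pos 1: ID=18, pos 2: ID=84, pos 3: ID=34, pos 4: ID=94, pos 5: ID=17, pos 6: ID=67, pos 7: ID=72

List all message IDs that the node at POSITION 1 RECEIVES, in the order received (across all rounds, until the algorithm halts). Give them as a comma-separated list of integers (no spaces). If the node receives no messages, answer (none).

Answer: 36,72,94

Derivation:
Round 1: pos1(id18) recv 36: fwd; pos2(id84) recv 18: drop; pos3(id34) recv 84: fwd; pos4(id94) recv 34: drop; pos5(id17) recv 94: fwd; pos6(id67) recv 17: drop; pos7(id72) recv 67: drop; pos0(id36) recv 72: fwd
Round 2: pos2(id84) recv 36: drop; pos4(id94) recv 84: drop; pos6(id67) recv 94: fwd; pos1(id18) recv 72: fwd
Round 3: pos7(id72) recv 94: fwd; pos2(id84) recv 72: drop
Round 4: pos0(id36) recv 94: fwd
Round 5: pos1(id18) recv 94: fwd
Round 6: pos2(id84) recv 94: fwd
Round 7: pos3(id34) recv 94: fwd
Round 8: pos4(id94) recv 94: ELECTED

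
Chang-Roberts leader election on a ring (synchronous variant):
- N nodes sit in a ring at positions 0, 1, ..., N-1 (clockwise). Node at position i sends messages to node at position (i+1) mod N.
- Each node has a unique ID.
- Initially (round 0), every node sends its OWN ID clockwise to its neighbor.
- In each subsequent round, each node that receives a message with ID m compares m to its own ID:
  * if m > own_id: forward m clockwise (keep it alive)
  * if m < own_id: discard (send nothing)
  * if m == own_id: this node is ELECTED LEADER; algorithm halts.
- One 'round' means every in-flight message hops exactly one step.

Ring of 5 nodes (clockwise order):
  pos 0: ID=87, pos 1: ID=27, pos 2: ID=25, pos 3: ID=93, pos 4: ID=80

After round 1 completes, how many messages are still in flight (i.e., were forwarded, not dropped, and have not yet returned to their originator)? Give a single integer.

Answer: 3

Derivation:
Round 1: pos1(id27) recv 87: fwd; pos2(id25) recv 27: fwd; pos3(id93) recv 25: drop; pos4(id80) recv 93: fwd; pos0(id87) recv 80: drop
After round 1: 3 messages still in flight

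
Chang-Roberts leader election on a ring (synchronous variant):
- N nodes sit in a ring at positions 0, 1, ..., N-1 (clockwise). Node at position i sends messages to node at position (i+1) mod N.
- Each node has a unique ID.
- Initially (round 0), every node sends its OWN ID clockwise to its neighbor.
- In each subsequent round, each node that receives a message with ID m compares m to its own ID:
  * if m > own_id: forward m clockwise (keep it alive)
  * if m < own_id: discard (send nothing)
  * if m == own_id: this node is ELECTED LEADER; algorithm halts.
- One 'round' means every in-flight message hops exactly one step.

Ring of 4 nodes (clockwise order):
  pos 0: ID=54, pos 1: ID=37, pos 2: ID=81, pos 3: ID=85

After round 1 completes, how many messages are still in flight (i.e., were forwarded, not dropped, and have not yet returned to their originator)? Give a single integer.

Round 1: pos1(id37) recv 54: fwd; pos2(id81) recv 37: drop; pos3(id85) recv 81: drop; pos0(id54) recv 85: fwd
After round 1: 2 messages still in flight

Answer: 2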